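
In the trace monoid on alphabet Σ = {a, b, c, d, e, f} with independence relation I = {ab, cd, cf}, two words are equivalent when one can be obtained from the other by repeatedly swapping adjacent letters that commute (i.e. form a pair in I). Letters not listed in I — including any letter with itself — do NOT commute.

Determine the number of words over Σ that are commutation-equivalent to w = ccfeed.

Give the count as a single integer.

3

#0=c has no predecessor
#1=c depends on [0:c]
#2=f has no predecessor
#3=e depends on [1:c, 2:f]
#4=e depends on [3:e]
#5=d depends on [4:e]
sources: [0:c, 2:f]
N(rest) = Σ N(rest − s) over sources s of rest; N(one piece) = 1:
  size 1 → [5]=1
  size 2 → [4,5]=1
  size 3 → [3,4,5]=1
  size 4 → [1,3,4,5]=1  [2,3,4,5]=1
  first=0(c) contributes 2
  first=2(f) contributes 1
|[w]| = 3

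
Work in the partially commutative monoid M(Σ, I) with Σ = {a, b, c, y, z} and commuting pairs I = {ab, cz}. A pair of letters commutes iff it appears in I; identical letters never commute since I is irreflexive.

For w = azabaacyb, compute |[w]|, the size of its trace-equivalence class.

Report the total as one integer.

#0=a has no predecessor
#1=z depends on [0:a]
#2=a depends on [1:z]
#3=b depends on [1:z]
#4=a depends on [2:a]
#5=a depends on [4:a]
#6=c depends on [3:b, 5:a]
#7=y depends on [6:c]
#8=b depends on [7:y]
sources: [0:a]
N(rest) = Σ N(rest − s) over sources s of rest; N(one piece) = 1:
  size 1 → [8]=1
  size 2 → [7,8]=1
  size 3 → [6,7,8]=1
  size 4 → [3,6,7,8]=1  [5,6,7,8]=1
  size 5 → [3,5,6,7,8]=2  [4,5,6,7,8]=1
  size 6 → [2,4,5,6,7,8]=1  [3,4,5,6,7,8]=3
  size 7 → [2,3,4,5,6,7,8]=4
  first=0(a) contributes 4

4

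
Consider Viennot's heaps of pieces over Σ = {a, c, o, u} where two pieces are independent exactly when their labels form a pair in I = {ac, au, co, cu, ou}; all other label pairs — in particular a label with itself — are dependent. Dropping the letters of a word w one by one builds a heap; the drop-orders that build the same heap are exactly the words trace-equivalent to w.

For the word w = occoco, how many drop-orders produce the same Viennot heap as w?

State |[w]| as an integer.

piece 0:o — minimal
piece 1:c — minimal
piece 2:c rests on {1:c}
piece 3:o rests on {0:o}
piece 4:c rests on {2:c}
piece 5:o rests on {3:o}
minimal pieces: {0:o, 1:c}
ways to finish when only these pieces remain (= sum over removing one remaining piece with nothing left below it):
  1 left: {4}→1  {5}→1
  2 left: {2,4}→1  {3,5}→1  {4,5}→2
  3 left: {0,3,5}→1  {1,2,4}→1  {2,4,5}→3  {3,4,5}→3
  4 left: {0,3,4,5}→4  {1,2,4,5}→4  {2,3,4,5}→6
  placing 0:o first → 10 extensions
  placing 1:c first → 10 extensions
total linear extensions = 20

20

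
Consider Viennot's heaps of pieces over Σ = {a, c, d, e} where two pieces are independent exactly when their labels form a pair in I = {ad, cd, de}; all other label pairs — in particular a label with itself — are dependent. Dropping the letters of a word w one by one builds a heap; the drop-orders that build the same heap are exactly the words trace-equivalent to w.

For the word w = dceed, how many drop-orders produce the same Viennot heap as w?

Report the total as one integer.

0(d) covers ∅
1(c) covers ∅
2(e) covers 1:c
3(e) covers 2:e
4(d) covers 0:d
floor of heap: 0:d, 1:c
completions by unplaced set U, small U first (add the entries for U minus each lowest piece of U):
  |U|=1: {3}:1  {4}:1
  |U|=2: {0,4}:1  {2,3}:1  {3,4}:2
  |U|=3: {0,3,4}:3  {1,2,3}:1  {2,3,4}:3
  start at 0(d): 4
  start at 1(c): 6
sum over floor = 10

10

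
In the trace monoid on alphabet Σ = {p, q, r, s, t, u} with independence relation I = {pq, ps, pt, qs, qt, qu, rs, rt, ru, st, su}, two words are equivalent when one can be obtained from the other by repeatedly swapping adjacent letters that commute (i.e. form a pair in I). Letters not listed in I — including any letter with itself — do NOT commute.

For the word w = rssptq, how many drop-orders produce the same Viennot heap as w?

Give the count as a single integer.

120

piece 0:r — minimal
piece 1:s — minimal
piece 2:s rests on {1:s}
piece 3:p rests on {0:r}
piece 4:t — minimal
piece 5:q rests on {0:r}
minimal pieces: {0:r, 1:s, 4:t}
ways to finish when only these pieces remain (= sum over removing one remaining piece with nothing left below it):
  1 left: {2}→1  {3}→1  {4}→1  {5}→1
  2 left: {1,2}→1  {2,3}→2  {2,4}→2  {2,5}→2  {3,4}→2  {3,5}→2  {4,5}→2
  3 left: {0,3,5}→2  {1,2,3}→3  {1,2,4}→3  {1,2,5}→3  {2,3,4}→6  {2,3,5}→6  {2,4,5}→6  {3,4,5}→6
  4 left: {0,2,3,5}→8  {0,3,4,5}→8  {1,2,3,4}→12  {1,2,3,5}→12  {1,2,4,5}→12  {2,3,4,5}→24
  placing 0:r first → 60 extensions
  placing 1:s first → 40 extensions
  placing 4:t first → 20 extensions
total linear extensions = 120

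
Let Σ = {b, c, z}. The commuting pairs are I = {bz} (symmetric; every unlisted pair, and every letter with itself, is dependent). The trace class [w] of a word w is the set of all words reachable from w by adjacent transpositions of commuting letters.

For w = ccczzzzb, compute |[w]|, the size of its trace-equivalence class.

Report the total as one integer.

5

piece 0:c — minimal
piece 1:c rests on {0:c}
piece 2:c rests on {1:c}
piece 3:z rests on {2:c}
piece 4:z rests on {3:z}
piece 5:z rests on {4:z}
piece 6:z rests on {5:z}
piece 7:b rests on {2:c}
minimal pieces: {0:c}
ways to finish when only these pieces remain (= sum over removing one remaining piece with nothing left below it):
  1 left: {6}→1  {7}→1
  2 left: {5,6}→1  {6,7}→2
  3 left: {4,5,6}→1  {5,6,7}→3
  4 left: {3,4,5,6}→1  {4,5,6,7}→4
  5 left: {3,4,5,6,7}→5
  6 left: {2,3,4,5,6,7}→5
  placing 0:c first → 5 extensions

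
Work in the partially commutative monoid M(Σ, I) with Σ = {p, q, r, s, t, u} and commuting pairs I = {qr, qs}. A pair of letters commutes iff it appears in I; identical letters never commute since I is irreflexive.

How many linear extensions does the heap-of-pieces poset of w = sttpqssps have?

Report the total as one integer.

3

0(s) covers ∅
1(t) covers 0:s
2(t) covers 1:t
3(p) covers 2:t
4(q) covers 3:p
5(s) covers 3:p
6(s) covers 5:s
7(p) covers 4:q, 6:s
8(s) covers 7:p
floor of heap: 0:s
completions by unplaced set U, small U first (add the entries for U minus each lowest piece of U):
  |U|=1: {8}:1
  |U|=2: {7,8}:1
  |U|=3: {4,7,8}:1  {6,7,8}:1
  |U|=4: {4,6,7,8}:2  {5,6,7,8}:1
  |U|=5: {4,5,6,7,8}:3
  |U|=6: {3,4,5,6,7,8}:3
  |U|=7: {2,3,4,5,6,7,8}:3
  start at 0(s): 3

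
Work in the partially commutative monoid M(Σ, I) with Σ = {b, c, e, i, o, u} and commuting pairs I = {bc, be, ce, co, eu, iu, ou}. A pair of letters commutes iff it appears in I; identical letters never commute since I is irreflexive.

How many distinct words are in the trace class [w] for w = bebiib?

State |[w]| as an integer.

#0=b has no predecessor
#1=e has no predecessor
#2=b depends on [0:b]
#3=i depends on [1:e, 2:b]
#4=i depends on [3:i]
#5=b depends on [4:i]
sources: [0:b, 1:e]
N(rest) = Σ N(rest − s) over sources s of rest; N(one piece) = 1:
  size 1 → [5]=1
  size 2 → [4,5]=1
  size 3 → [3,4,5]=1
  size 4 → [1,3,4,5]=1  [2,3,4,5]=1
  first=0(b) contributes 2
  first=1(e) contributes 1
|[w]| = 3

3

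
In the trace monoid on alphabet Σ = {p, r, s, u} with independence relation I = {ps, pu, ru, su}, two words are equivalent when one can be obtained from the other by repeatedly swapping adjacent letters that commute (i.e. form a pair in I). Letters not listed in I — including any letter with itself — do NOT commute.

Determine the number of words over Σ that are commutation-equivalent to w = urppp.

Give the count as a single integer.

5

piece 0:u — minimal
piece 1:r — minimal
piece 2:p rests on {1:r}
piece 3:p rests on {2:p}
piece 4:p rests on {3:p}
minimal pieces: {0:u, 1:r}
ways to finish when only these pieces remain (= sum over removing one remaining piece with nothing left below it):
  1 left: {0}→1  {4}→1
  2 left: {0,4}→2  {3,4}→1
  3 left: {0,3,4}→3  {2,3,4}→1
  placing 0:u first → 1 extensions
  placing 1:r first → 4 extensions
total linear extensions = 5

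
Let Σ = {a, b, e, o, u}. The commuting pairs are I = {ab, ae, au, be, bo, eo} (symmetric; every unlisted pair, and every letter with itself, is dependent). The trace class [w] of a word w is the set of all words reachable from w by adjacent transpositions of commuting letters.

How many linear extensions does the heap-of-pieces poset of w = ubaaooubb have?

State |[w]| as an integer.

12

0(u) covers ∅
1(b) covers 0:u
2(a) covers ∅
3(a) covers 2:a
4(o) covers 0:u, 3:a
5(o) covers 4:o
6(u) covers 1:b, 5:o
7(b) covers 6:u
8(b) covers 7:b
floor of heap: 0:u, 2:a
completions by unplaced set U, small U first (add the entries for U minus each lowest piece of U):
  |U|=1: {8}:1
  |U|=2: {7,8}:1
  |U|=3: {6,7,8}:1
  |U|=4: {1,6,7,8}:1  {5,6,7,8}:1
  |U|=5: {1,5,6,7,8}:2  {4,5,6,7,8}:1
  |U|=6: {1,4,5,6,7,8}:3  {3,4,5,6,7,8}:1
  |U|=7: {0,1,4,5,6,7,8}:3  {1,3,4,5,6,7,8}:4  {2,3,4,5,6,7,8}:1
  start at 0(u): 5
  start at 2(a): 7
sum over floor = 12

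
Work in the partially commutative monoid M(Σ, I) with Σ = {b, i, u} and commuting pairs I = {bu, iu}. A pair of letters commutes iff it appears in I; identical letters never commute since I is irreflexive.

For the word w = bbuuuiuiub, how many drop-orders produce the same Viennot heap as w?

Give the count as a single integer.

252

piece 0:b — minimal
piece 1:b rests on {0:b}
piece 2:u — minimal
piece 3:u rests on {2:u}
piece 4:u rests on {3:u}
piece 5:i rests on {1:b}
piece 6:u rests on {4:u}
piece 7:i rests on {5:i}
piece 8:u rests on {6:u}
piece 9:b rests on {7:i}
minimal pieces: {0:b, 2:u}
ways to finish when only these pieces remain (= sum over removing one remaining piece with nothing left below it):
  1 left: {8}→1  {9}→1
  2 left: {6,8}→1  {7,9}→1  {8,9}→2
  3 left: {4,6,8}→1  {5,7,9}→1  {6,8,9}→3  {7,8,9}→3
  4 left: {1,5,7,9}→1  {3,4,6,8}→1  {4,6,8,9}→4  {5,7,8,9}→4  {6,7,8,9}→6
  5 left: {0,1,5,7,9}→1  {1,5,7,8,9}→5  {2,3,4,6,8}→1  {3,4,6,8,9}→5  {4,6,7,8,9}→10  {5,6,7,8,9}→10
  6 left: {0,1,5,7,8,9}→6  {1,5,6,7,8,9}→15  {2,3,4,6,8,9}→6  {3,4,6,7,8,9}→15  {4,5,6,7,8,9}→20
  7 left: {0,1,5,6,7,8,9}→21  {1,4,5,6,7,8,9}→35  {2,3,4,6,7,8,9}→21  {3,4,5,6,7,8,9}→35
  8 left: {0,1,4,5,6,7,8,9}→56  {1,3,4,5,6,7,8,9}→70  {2,3,4,5,6,7,8,9}→56
  placing 0:b first → 126 extensions
  placing 2:u first → 126 extensions
total linear extensions = 252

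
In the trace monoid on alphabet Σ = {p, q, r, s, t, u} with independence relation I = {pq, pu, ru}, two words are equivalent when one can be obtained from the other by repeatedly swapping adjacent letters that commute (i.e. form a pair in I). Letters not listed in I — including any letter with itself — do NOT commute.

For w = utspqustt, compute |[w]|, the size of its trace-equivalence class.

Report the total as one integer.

piece 0:u — minimal
piece 1:t rests on {0:u}
piece 2:s rests on {1:t}
piece 3:p rests on {2:s}
piece 4:q rests on {2:s}
piece 5:u rests on {4:q}
piece 6:s rests on {3:p, 5:u}
piece 7:t rests on {6:s}
piece 8:t rests on {7:t}
minimal pieces: {0:u}
ways to finish when only these pieces remain (= sum over removing one remaining piece with nothing left below it):
  1 left: {8}→1
  2 left: {7,8}→1
  3 left: {6,7,8}→1
  4 left: {3,6,7,8}→1  {5,6,7,8}→1
  5 left: {3,5,6,7,8}→2  {4,5,6,7,8}→1
  6 left: {3,4,5,6,7,8}→3
  7 left: {2,3,4,5,6,7,8}→3
  placing 0:u first → 3 extensions

3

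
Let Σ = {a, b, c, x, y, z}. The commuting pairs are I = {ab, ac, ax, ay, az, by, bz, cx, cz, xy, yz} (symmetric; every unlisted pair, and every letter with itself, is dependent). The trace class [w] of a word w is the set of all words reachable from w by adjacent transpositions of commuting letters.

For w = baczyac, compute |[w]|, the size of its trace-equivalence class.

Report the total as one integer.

piece 0:b — minimal
piece 1:a — minimal
piece 2:c rests on {0:b}
piece 3:z — minimal
piece 4:y rests on {2:c}
piece 5:a rests on {1:a}
piece 6:c rests on {4:y}
minimal pieces: {0:b, 1:a, 3:z}
ways to finish when only these pieces remain (= sum over removing one remaining piece with nothing left below it):
  1 left: {3}→1  {5}→1  {6}→1
  2 left: {1,5}→1  {3,5}→2  {3,6}→2  {4,6}→1  {5,6}→2
  3 left: {1,3,5}→3  {1,5,6}→3  {2,4,6}→1  {3,4,6}→3  {3,5,6}→6  {4,5,6}→3
  4 left: {0,2,4,6}→1  {1,3,5,6}→12  {1,4,5,6}→6  {2,3,4,6}→4  {2,4,5,6}→4  {3,4,5,6}→12
  5 left: {0,2,3,4,6}→5  {0,2,4,5,6}→5  {1,2,4,5,6}→10  {1,3,4,5,6}→30  {2,3,4,5,6}→20
  placing 0:b first → 60 extensions
  placing 1:a first → 30 extensions
  placing 3:z first → 15 extensions
total linear extensions = 105

105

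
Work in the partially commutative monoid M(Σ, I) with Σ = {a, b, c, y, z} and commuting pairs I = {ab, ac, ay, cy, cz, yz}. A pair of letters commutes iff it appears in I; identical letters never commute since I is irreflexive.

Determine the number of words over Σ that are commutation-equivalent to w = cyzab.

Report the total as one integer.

18

#0=c has no predecessor
#1=y has no predecessor
#2=z has no predecessor
#3=a depends on [2:z]
#4=b depends on [0:c, 1:y, 2:z]
sources: [0:c, 1:y, 2:z]
N(rest) = Σ N(rest − s) over sources s of rest; N(one piece) = 1:
  size 1 → [3]=1  [4]=1
  size 2 → [0,4]=1  [1,4]=1  [3,4]=2
  size 3 → [0,1,4]=2  [0,3,4]=3  [1,3,4]=3  [2,3,4]=2
  first=0(c) contributes 5
  first=1(y) contributes 5
  first=2(z) contributes 8
|[w]| = 18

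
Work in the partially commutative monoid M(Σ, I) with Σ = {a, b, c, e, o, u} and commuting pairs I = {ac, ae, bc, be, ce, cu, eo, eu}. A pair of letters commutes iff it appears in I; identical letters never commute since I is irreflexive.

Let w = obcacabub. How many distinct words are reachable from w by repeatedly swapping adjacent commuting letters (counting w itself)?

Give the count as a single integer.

28

0(o) covers ∅
1(b) covers 0:o
2(c) covers 0:o
3(a) covers 1:b
4(c) covers 2:c
5(a) covers 3:a
6(b) covers 5:a
7(u) covers 6:b
8(b) covers 7:u
floor of heap: 0:o
completions by unplaced set U, small U first (add the entries for U minus each lowest piece of U):
  |U|=1: {4}:1  {8}:1
  |U|=2: {2,4}:1  {4,8}:2  {7,8}:1
  |U|=3: {2,4,8}:3  {4,7,8}:3  {6,7,8}:1
  |U|=4: {2,4,7,8}:6  {4,6,7,8}:4  {5,6,7,8}:1
  |U|=5: {2,4,6,7,8}:10  {3,5,6,7,8}:1  {4,5,6,7,8}:5
  |U|=6: {1,3,5,6,7,8}:1  {2,4,5,6,7,8}:15  {3,4,5,6,7,8}:6
  |U|=7: {1,3,4,5,6,7,8}:7  {2,3,4,5,6,7,8}:21
  start at 0(o): 28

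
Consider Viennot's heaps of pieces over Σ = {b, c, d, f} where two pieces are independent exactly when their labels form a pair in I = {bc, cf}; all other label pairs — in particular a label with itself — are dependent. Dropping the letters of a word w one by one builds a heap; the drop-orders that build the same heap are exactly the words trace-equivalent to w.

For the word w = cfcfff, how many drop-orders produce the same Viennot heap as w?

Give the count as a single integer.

15

0(c) covers ∅
1(f) covers ∅
2(c) covers 0:c
3(f) covers 1:f
4(f) covers 3:f
5(f) covers 4:f
floor of heap: 0:c, 1:f
completions by unplaced set U, small U first (add the entries for U minus each lowest piece of U):
  |U|=1: {2}:1  {5}:1
  |U|=2: {0,2}:1  {2,5}:2  {4,5}:1
  |U|=3: {0,2,5}:3  {2,4,5}:3  {3,4,5}:1
  |U|=4: {0,2,4,5}:6  {1,3,4,5}:1  {2,3,4,5}:4
  start at 0(c): 5
  start at 1(f): 10
sum over floor = 15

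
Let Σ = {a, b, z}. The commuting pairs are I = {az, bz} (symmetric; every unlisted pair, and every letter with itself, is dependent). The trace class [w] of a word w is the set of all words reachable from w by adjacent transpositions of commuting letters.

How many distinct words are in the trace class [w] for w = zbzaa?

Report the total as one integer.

10

drop 0:z onto floor
drop 1:b onto floor
drop 2:z onto {0:z}
drop 3:a onto {1:b}
drop 4:a onto {3:a}
ground layer = {0:z, 1:b}
drop-orders for the pieces not yet dropped (sum over which currently-grounded one goes next):
  1 to go: {2} 1  {4} 1
  2 to go: {0,2} 1  {2,4} 2  {3,4} 1
  3 to go: {0,2,4} 3  {1,3,4} 1  {2,3,4} 3
  if 0:z drops first: 4 orders
  if 1:b drops first: 6 orders
heap linearizations: 10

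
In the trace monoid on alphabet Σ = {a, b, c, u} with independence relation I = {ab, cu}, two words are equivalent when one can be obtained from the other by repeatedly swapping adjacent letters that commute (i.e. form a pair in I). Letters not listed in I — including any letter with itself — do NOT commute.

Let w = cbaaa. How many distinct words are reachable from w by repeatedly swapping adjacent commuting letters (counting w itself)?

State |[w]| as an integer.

4

#0=c has no predecessor
#1=b depends on [0:c]
#2=a depends on [0:c]
#3=a depends on [2:a]
#4=a depends on [3:a]
sources: [0:c]
N(rest) = Σ N(rest − s) over sources s of rest; N(one piece) = 1:
  size 1 → [1]=1  [4]=1
  size 2 → [1,4]=2  [3,4]=1
  size 3 → [1,3,4]=3  [2,3,4]=1
  first=0(c) contributes 4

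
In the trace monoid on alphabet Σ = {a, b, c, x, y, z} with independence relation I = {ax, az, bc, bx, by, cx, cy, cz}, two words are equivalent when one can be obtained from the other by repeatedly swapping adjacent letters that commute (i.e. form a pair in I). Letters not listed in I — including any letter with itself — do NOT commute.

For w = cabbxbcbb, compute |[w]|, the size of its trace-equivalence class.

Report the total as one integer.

drop 0:c onto floor
drop 1:a onto {0:c}
drop 2:b onto {1:a}
drop 3:b onto {2:b}
drop 4:x onto floor
drop 5:b onto {3:b}
drop 6:c onto {1:a}
drop 7:b onto {5:b}
drop 8:b onto {7:b}
ground layer = {0:c, 4:x}
drop-orders for the pieces not yet dropped (sum over which currently-grounded one goes next):
  1 to go: {4} 1  {6} 1  {8} 1
  2 to go: {4,6} 2  {4,8} 2  {6,8} 2  {7,8} 1
  3 to go: {4,6,8} 6  {4,7,8} 3  {5,7,8} 1  {6,7,8} 3
  4 to go: {3,5,7,8} 1  {4,5,7,8} 4  {4,6,7,8} 12  {5,6,7,8} 4
  5 to go: {2,3,5,7,8} 1  {3,4,5,7,8} 5  {3,5,6,7,8} 5  {4,5,6,7,8} 20
  6 to go: {2,3,4,5,7,8} 6  {2,3,5,6,7,8} 6  {3,4,5,6,7,8} 30
  7 to go: {1,2,3,5,6,7,8} 6  {2,3,4,5,6,7,8} 42
  if 0:c drops first: 48 orders
  if 4:x drops first: 6 orders
heap linearizations: 54

54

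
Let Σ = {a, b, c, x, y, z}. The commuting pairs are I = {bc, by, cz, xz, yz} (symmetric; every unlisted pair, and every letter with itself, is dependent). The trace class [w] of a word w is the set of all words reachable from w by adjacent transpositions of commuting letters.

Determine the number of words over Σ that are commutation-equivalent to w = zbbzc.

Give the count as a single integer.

5

0(z) covers ∅
1(b) covers 0:z
2(b) covers 1:b
3(z) covers 2:b
4(c) covers ∅
floor of heap: 0:z, 4:c
completions by unplaced set U, small U first (add the entries for U minus each lowest piece of U):
  |U|=1: {3}:1  {4}:1
  |U|=2: {2,3}:1  {3,4}:2
  |U|=3: {1,2,3}:1  {2,3,4}:3
  start at 0(z): 4
  start at 4(c): 1
sum over floor = 5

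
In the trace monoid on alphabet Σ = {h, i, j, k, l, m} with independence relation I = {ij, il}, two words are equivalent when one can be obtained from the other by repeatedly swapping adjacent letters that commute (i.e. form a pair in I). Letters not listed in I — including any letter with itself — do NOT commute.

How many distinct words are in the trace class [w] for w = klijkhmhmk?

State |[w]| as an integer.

3

piece 0:k — minimal
piece 1:l rests on {0:k}
piece 2:i rests on {0:k}
piece 3:j rests on {1:l}
piece 4:k rests on {2:i, 3:j}
piece 5:h rests on {4:k}
piece 6:m rests on {5:h}
piece 7:h rests on {6:m}
piece 8:m rests on {7:h}
piece 9:k rests on {8:m}
minimal pieces: {0:k}
ways to finish when only these pieces remain (= sum over removing one remaining piece with nothing left below it):
  1 left: {9}→1
  2 left: {8,9}→1
  3 left: {7,8,9}→1
  4 left: {6,7,8,9}→1
  5 left: {5,6,7,8,9}→1
  6 left: {4,5,6,7,8,9}→1
  7 left: {2,4,5,6,7,8,9}→1  {3,4,5,6,7,8,9}→1
  8 left: {1,3,4,5,6,7,8,9}→1  {2,3,4,5,6,7,8,9}→2
  placing 0:k first → 3 extensions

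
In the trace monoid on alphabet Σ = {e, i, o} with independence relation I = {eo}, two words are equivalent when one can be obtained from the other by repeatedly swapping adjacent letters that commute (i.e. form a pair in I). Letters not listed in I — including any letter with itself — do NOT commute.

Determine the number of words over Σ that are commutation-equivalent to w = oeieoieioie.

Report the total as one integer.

4

drop 0:o onto floor
drop 1:e onto floor
drop 2:i onto {0:o, 1:e}
drop 3:e onto {2:i}
drop 4:o onto {2:i}
drop 5:i onto {3:e, 4:o}
drop 6:e onto {5:i}
drop 7:i onto {6:e}
drop 8:o onto {7:i}
drop 9:i onto {8:o}
drop 10:e onto {9:i}
ground layer = {0:o, 1:e}
drop-orders for the pieces not yet dropped (sum over which currently-grounded one goes next):
  1 to go: {10} 1
  2 to go: {9,10} 1
  3 to go: {8,9,10} 1
  4 to go: {7,8,9,10} 1
  5 to go: {6,7,8,9,10} 1
  6 to go: {5,6,7,8,9,10} 1
  7 to go: {3,5,6,7,8,9,10} 1  {4,5,6,7,8,9,10} 1
  8 to go: {3,4,5,6,7,8,9,10} 2
  9 to go: {2,3,4,5,6,7,8,9,10} 2
  if 0:o drops first: 2 orders
  if 1:e drops first: 2 orders
heap linearizations: 4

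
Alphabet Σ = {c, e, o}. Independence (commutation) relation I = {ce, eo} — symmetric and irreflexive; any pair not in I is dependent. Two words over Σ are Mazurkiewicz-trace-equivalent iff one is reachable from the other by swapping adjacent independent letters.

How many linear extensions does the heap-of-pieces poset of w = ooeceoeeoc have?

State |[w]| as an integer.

#0=o has no predecessor
#1=o depends on [0:o]
#2=e has no predecessor
#3=c depends on [1:o]
#4=e depends on [2:e]
#5=o depends on [3:c]
#6=e depends on [4:e]
#7=e depends on [6:e]
#8=o depends on [5:o]
#9=c depends on [8:o]
sources: [0:o, 2:e]
N(rest) = Σ N(rest − s) over sources s of rest; N(one piece) = 1:
  size 1 → [7]=1  [9]=1
  size 2 → [6,7]=1  [7,9]=2  [8,9]=1
  size 3 → [4,6,7]=1  [5,8,9]=1  [6,7,9]=3  [7,8,9]=3
  size 4 → [2,4,6,7]=1  [3,5,8,9]=1  [4,6,7,9]=4  [5,7,8,9]=4  [6,7,8,9]=6
  size 5 → [1,3,5,8,9]=1  [2,4,6,7,9]=5  [3,5,7,8,9]=5  [4,6,7,8,9]=10  [5,6,7,8,9]=10
  size 6 → [0,1,3,5,8,9]=1  [1,3,5,7,8,9]=6  [2,4,6,7,8,9]=15  [3,5,6,7,8,9]=15  [4,5,6,7,8,9]=20
  size 7 → [0,1,3,5,7,8,9]=7  [1,3,5,6,7,8,9]=21  [2,4,5,6,7,8,9]=35  [3,4,5,6,7,8,9]=35
  size 8 → [0,1,3,5,6,7,8,9]=28  [1,3,4,5,6,7,8,9]=56  [2,3,4,5,6,7,8,9]=70
  first=0(o) contributes 126
  first=2(e) contributes 84
|[w]| = 210

210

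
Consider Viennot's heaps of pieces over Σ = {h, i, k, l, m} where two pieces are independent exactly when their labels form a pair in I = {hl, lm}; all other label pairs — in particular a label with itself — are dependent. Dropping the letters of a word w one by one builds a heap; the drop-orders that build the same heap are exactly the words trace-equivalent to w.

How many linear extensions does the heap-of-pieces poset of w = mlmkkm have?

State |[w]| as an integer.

0(m) covers ∅
1(l) covers ∅
2(m) covers 0:m
3(k) covers 1:l, 2:m
4(k) covers 3:k
5(m) covers 4:k
floor of heap: 0:m, 1:l
completions by unplaced set U, small U first (add the entries for U minus each lowest piece of U):
  |U|=1: {5}:1
  |U|=2: {4,5}:1
  |U|=3: {3,4,5}:1
  |U|=4: {1,3,4,5}:1  {2,3,4,5}:1
  start at 0(m): 2
  start at 1(l): 1
sum over floor = 3

3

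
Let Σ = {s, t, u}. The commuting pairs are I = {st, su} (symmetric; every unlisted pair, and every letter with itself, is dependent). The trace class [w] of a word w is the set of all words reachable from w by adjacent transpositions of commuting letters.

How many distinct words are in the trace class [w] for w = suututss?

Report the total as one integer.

0(s) covers ∅
1(u) covers ∅
2(u) covers 1:u
3(t) covers 2:u
4(u) covers 3:t
5(t) covers 4:u
6(s) covers 0:s
7(s) covers 6:s
floor of heap: 0:s, 1:u
completions by unplaced set U, small U first (add the entries for U minus each lowest piece of U):
  |U|=1: {5}:1  {7}:1
  |U|=2: {4,5}:1  {5,7}:2  {6,7}:1
  |U|=3: {0,6,7}:1  {3,4,5}:1  {4,5,7}:3  {5,6,7}:3
  |U|=4: {0,5,6,7}:4  {2,3,4,5}:1  {3,4,5,7}:4  {4,5,6,7}:6
  |U|=5: {0,4,5,6,7}:10  {1,2,3,4,5}:1  {2,3,4,5,7}:5  {3,4,5,6,7}:10
  |U|=6: {0,3,4,5,6,7}:20  {1,2,3,4,5,7}:6  {2,3,4,5,6,7}:15
  start at 0(s): 21
  start at 1(u): 35
sum over floor = 56

56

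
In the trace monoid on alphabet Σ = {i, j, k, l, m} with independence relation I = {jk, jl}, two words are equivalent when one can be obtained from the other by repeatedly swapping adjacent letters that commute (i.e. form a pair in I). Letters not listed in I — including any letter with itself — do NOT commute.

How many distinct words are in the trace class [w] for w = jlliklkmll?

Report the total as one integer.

drop 0:j onto floor
drop 1:l onto floor
drop 2:l onto {1:l}
drop 3:i onto {0:j, 2:l}
drop 4:k onto {3:i}
drop 5:l onto {4:k}
drop 6:k onto {5:l}
drop 7:m onto {6:k}
drop 8:l onto {7:m}
drop 9:l onto {8:l}
ground layer = {0:j, 1:l}
drop-orders for the pieces not yet dropped (sum over which currently-grounded one goes next):
  1 to go: {9} 1
  2 to go: {8,9} 1
  3 to go: {7,8,9} 1
  4 to go: {6,7,8,9} 1
  5 to go: {5,6,7,8,9} 1
  6 to go: {4,5,6,7,8,9} 1
  7 to go: {3,4,5,6,7,8,9} 1
  8 to go: {0,3,4,5,6,7,8,9} 1  {2,3,4,5,6,7,8,9} 1
  if 0:j drops first: 1 orders
  if 1:l drops first: 2 orders
heap linearizations: 3

3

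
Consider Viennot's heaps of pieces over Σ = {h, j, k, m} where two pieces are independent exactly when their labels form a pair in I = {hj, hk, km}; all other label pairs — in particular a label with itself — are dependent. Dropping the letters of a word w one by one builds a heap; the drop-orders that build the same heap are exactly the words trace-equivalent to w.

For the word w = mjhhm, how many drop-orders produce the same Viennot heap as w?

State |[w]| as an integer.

piece 0:m — minimal
piece 1:j rests on {0:m}
piece 2:h rests on {0:m}
piece 3:h rests on {2:h}
piece 4:m rests on {1:j, 3:h}
minimal pieces: {0:m}
ways to finish when only these pieces remain (= sum over removing one remaining piece with nothing left below it):
  1 left: {4}→1
  2 left: {1,4}→1  {3,4}→1
  3 left: {1,3,4}→2  {2,3,4}→1
  placing 0:m first → 3 extensions

3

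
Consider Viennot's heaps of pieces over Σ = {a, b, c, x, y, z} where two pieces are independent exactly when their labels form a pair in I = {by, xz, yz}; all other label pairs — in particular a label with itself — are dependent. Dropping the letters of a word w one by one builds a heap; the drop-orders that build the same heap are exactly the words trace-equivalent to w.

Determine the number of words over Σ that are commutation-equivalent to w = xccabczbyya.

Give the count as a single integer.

drop 0:x onto floor
drop 1:c onto {0:x}
drop 2:c onto {1:c}
drop 3:a onto {2:c}
drop 4:b onto {3:a}
drop 5:c onto {4:b}
drop 6:z onto {5:c}
drop 7:b onto {6:z}
drop 8:y onto {5:c}
drop 9:y onto {8:y}
drop 10:a onto {7:b, 9:y}
ground layer = {0:x}
drop-orders for the pieces not yet dropped (sum over which currently-grounded one goes next):
  1 to go: {10} 1
  2 to go: {7,10} 1  {9,10} 1
  3 to go: {6,7,10} 1  {7,9,10} 2  {8,9,10} 1
  4 to go: {6,7,9,10} 3  {7,8,9,10} 3
  5 to go: {6,7,8,9,10} 6
  6 to go: {5,6,7,8,9,10} 6
  7 to go: {4,5,6,7,8,9,10} 6
  8 to go: {3,4,5,6,7,8,9,10} 6
  9 to go: {2,3,4,5,6,7,8,9,10} 6
  if 0:x drops first: 6 orders

6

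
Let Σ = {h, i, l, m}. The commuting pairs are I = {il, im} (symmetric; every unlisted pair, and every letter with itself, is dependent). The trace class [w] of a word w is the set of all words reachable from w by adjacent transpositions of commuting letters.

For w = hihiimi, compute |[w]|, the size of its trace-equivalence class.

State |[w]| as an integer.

4

0(h) covers ∅
1(i) covers 0:h
2(h) covers 1:i
3(i) covers 2:h
4(i) covers 3:i
5(m) covers 2:h
6(i) covers 4:i
floor of heap: 0:h
completions by unplaced set U, small U first (add the entries for U minus each lowest piece of U):
  |U|=1: {5}:1  {6}:1
  |U|=2: {4,6}:1  {5,6}:2
  |U|=3: {3,4,6}:1  {4,5,6}:3
  |U|=4: {3,4,5,6}:4
  |U|=5: {2,3,4,5,6}:4
  start at 0(h): 4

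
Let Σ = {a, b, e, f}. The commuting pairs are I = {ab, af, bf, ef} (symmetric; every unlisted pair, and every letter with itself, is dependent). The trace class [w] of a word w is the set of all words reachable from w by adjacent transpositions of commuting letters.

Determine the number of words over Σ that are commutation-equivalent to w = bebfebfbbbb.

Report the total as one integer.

drop 0:b onto floor
drop 1:e onto {0:b}
drop 2:b onto {1:e}
drop 3:f onto floor
drop 4:e onto {2:b}
drop 5:b onto {4:e}
drop 6:f onto {3:f}
drop 7:b onto {5:b}
drop 8:b onto {7:b}
drop 9:b onto {8:b}
drop 10:b onto {9:b}
ground layer = {0:b, 3:f}
drop-orders for the pieces not yet dropped (sum over which currently-grounded one goes next):
  1 to go: {6} 1  {10} 1
  2 to go: {3,6} 1  {6,10} 2  {9,10} 1
  3 to go: {3,6,10} 3  {6,9,10} 3  {8,9,10} 1
  4 to go: {3,6,9,10} 6  {6,8,9,10} 4  {7,8,9,10} 1
  5 to go: {3,6,8,9,10} 10  {5,7,8,9,10} 1  {6,7,8,9,10} 5
  6 to go: {3,6,7,8,9,10} 15  {4,5,7,8,9,10} 1  {5,6,7,8,9,10} 6
  7 to go: {2,4,5,7,8,9,10} 1  {3,5,6,7,8,9,10} 21  {4,5,6,7,8,9,10} 7
  8 to go: {1,2,4,5,7,8,9,10} 1  {2,4,5,6,7,8,9,10} 8  {3,4,5,6,7,8,9,10} 28
  9 to go: {0,1,2,4,5,7,8,9,10} 1  {1,2,4,5,6,7,8,9,10} 9  {2,3,4,5,6,7,8,9,10} 36
  if 0:b drops first: 45 orders
  if 3:f drops first: 10 orders
heap linearizations: 55

55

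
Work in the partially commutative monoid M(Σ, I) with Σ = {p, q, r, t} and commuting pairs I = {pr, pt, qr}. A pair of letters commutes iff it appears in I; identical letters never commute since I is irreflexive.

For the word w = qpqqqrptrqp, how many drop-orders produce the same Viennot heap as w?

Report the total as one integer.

45

drop 0:q onto floor
drop 1:p onto {0:q}
drop 2:q onto {1:p}
drop 3:q onto {2:q}
drop 4:q onto {3:q}
drop 5:r onto floor
drop 6:p onto {4:q}
drop 7:t onto {4:q, 5:r}
drop 8:r onto {7:t}
drop 9:q onto {6:p, 7:t}
drop 10:p onto {9:q}
ground layer = {0:q, 5:r}
drop-orders for the pieces not yet dropped (sum over which currently-grounded one goes next):
  1 to go: {8} 1  {10} 1
  2 to go: {8,10} 2  {9,10} 1
  3 to go: {6,9,10} 1  {8,9,10} 3
  4 to go: {6,8,9,10} 4  {7,8,9,10} 3
  5 to go: {5,7,8,9,10} 3  {6,7,8,9,10} 7
  6 to go: {4,6,7,8,9,10} 7  {5,6,7,8,9,10} 10
  7 to go: {3,4,6,7,8,9,10} 7  {4,5,6,7,8,9,10} 17
  8 to go: {2,3,4,6,7,8,9,10} 7  {3,4,5,6,7,8,9,10} 24
  9 to go: {1,2,3,4,6,7,8,9,10} 7  {2,3,4,5,6,7,8,9,10} 31
  if 0:q drops first: 38 orders
  if 5:r drops first: 7 orders
heap linearizations: 45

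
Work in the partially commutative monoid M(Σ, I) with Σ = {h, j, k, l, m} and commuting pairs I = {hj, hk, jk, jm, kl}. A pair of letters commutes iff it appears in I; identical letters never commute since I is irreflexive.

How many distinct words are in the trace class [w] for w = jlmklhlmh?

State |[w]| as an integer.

0(j) covers ∅
1(l) covers 0:j
2(m) covers 1:l
3(k) covers 2:m
4(l) covers 2:m
5(h) covers 4:l
6(l) covers 5:h
7(m) covers 3:k, 6:l
8(h) covers 7:m
floor of heap: 0:j
completions by unplaced set U, small U first (add the entries for U minus each lowest piece of U):
  |U|=1: {8}:1
  |U|=2: {7,8}:1
  |U|=3: {3,7,8}:1  {6,7,8}:1
  |U|=4: {3,6,7,8}:2  {5,6,7,8}:1
  |U|=5: {3,5,6,7,8}:3  {4,5,6,7,8}:1
  |U|=6: {3,4,5,6,7,8}:4
  |U|=7: {2,3,4,5,6,7,8}:4
  start at 0(j): 4

4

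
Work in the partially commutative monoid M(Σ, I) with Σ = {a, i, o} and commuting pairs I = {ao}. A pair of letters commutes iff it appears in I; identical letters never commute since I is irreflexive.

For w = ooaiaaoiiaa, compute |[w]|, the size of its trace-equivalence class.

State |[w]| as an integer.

piece 0:o — minimal
piece 1:o rests on {0:o}
piece 2:a — minimal
piece 3:i rests on {1:o, 2:a}
piece 4:a rests on {3:i}
piece 5:a rests on {4:a}
piece 6:o rests on {3:i}
piece 7:i rests on {5:a, 6:o}
piece 8:i rests on {7:i}
piece 9:a rests on {8:i}
piece 10:a rests on {9:a}
minimal pieces: {0:o, 2:a}
ways to finish when only these pieces remain (= sum over removing one remaining piece with nothing left below it):
  1 left: {10}→1
  2 left: {9,10}→1
  3 left: {8,9,10}→1
  4 left: {7,8,9,10}→1
  5 left: {5,7,8,9,10}→1  {6,7,8,9,10}→1
  6 left: {4,5,7,8,9,10}→1  {5,6,7,8,9,10}→2
  7 left: {4,5,6,7,8,9,10}→3
  8 left: {3,4,5,6,7,8,9,10}→3
  9 left: {1,3,4,5,6,7,8,9,10}→3  {2,3,4,5,6,7,8,9,10}→3
  placing 0:o first → 6 extensions
  placing 2:a first → 3 extensions
total linear extensions = 9

9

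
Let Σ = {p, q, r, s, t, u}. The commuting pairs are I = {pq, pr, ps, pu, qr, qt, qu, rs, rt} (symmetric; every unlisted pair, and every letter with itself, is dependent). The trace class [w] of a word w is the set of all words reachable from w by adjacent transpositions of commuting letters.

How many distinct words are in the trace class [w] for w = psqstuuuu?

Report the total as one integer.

drop 0:p onto floor
drop 1:s onto floor
drop 2:q onto {1:s}
drop 3:s onto {2:q}
drop 4:t onto {0:p, 3:s}
drop 5:u onto {4:t}
drop 6:u onto {5:u}
drop 7:u onto {6:u}
drop 8:u onto {7:u}
ground layer = {0:p, 1:s}
drop-orders for the pieces not yet dropped (sum over which currently-grounded one goes next):
  1 to go: {8} 1
  2 to go: {7,8} 1
  3 to go: {6,7,8} 1
  4 to go: {5,6,7,8} 1
  5 to go: {4,5,6,7,8} 1
  6 to go: {0,4,5,6,7,8} 1  {3,4,5,6,7,8} 1
  7 to go: {0,3,4,5,6,7,8} 2  {2,3,4,5,6,7,8} 1
  if 0:p drops first: 1 orders
  if 1:s drops first: 3 orders
heap linearizations: 4

4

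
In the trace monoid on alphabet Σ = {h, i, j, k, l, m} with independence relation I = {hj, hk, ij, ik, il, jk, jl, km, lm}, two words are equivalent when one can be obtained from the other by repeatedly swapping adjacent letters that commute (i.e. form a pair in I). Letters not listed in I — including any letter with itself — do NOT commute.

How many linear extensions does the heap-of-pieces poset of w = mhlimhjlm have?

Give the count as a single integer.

17

drop 0:m onto floor
drop 1:h onto {0:m}
drop 2:l onto {1:h}
drop 3:i onto {1:h}
drop 4:m onto {3:i}
drop 5:h onto {2:l, 4:m}
drop 6:j onto {4:m}
drop 7:l onto {5:h}
drop 8:m onto {5:h, 6:j}
ground layer = {0:m}
drop-orders for the pieces not yet dropped (sum over which currently-grounded one goes next):
  1 to go: {7} 1  {8} 1
  2 to go: {6,8} 1  {7,8} 2
  3 to go: {5,7,8} 2  {6,7,8} 3
  4 to go: {2,5,7,8} 2  {5,6,7,8} 5
  5 to go: {2,5,6,7,8} 7  {4,5,6,7,8} 5
  6 to go: {2,4,5,6,7,8} 12  {3,4,5,6,7,8} 5
  7 to go: {2,3,4,5,6,7,8} 17
  if 0:m drops first: 17 orders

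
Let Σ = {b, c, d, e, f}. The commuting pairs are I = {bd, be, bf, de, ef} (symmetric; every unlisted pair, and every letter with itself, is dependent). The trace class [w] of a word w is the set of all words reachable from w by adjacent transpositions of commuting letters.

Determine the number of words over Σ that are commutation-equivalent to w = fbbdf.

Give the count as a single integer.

0(f) covers ∅
1(b) covers ∅
2(b) covers 1:b
3(d) covers 0:f
4(f) covers 3:d
floor of heap: 0:f, 1:b
completions by unplaced set U, small U first (add the entries for U minus each lowest piece of U):
  |U|=1: {2}:1  {4}:1
  |U|=2: {1,2}:1  {2,4}:2  {3,4}:1
  |U|=3: {0,3,4}:1  {1,2,4}:3  {2,3,4}:3
  start at 0(f): 6
  start at 1(b): 4
sum over floor = 10

10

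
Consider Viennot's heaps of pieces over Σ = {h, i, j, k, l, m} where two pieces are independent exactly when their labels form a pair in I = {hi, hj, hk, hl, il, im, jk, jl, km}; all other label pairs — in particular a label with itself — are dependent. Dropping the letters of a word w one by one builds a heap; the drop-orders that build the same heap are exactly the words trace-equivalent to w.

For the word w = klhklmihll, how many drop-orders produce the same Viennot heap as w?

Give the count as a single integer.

0(k) covers ∅
1(l) covers 0:k
2(h) covers ∅
3(k) covers 1:l
4(l) covers 3:k
5(m) covers 2:h, 4:l
6(i) covers 3:k
7(h) covers 5:m
8(l) covers 5:m
9(l) covers 8:l
floor of heap: 0:k, 2:h
completions by unplaced set U, small U first (add the entries for U minus each lowest piece of U):
  |U|=1: {6}:1  {7}:1  {9}:1
  |U|=2: {6,7}:2  {6,9}:2  {7,9}:2  {8,9}:1
  |U|=3: {6,7,9}:6  {6,8,9}:3  {7,8,9}:3
  |U|=4: {5,7,8,9}:3  {6,7,8,9}:12
  |U|=5: {2,5,7,8,9}:3  {4,5,7,8,9}:3  {5,6,7,8,9}:15
  |U|=6: {2,4,5,7,8,9}:6  {2,5,6,7,8,9}:18  {4,5,6,7,8,9}:18
  |U|=7: {2,4,5,6,7,8,9}:42  {3,4,5,6,7,8,9}:18
  |U|=8: {1,3,4,5,6,7,8,9}:18  {2,3,4,5,6,7,8,9}:60
  start at 0(k): 78
  start at 2(h): 18
sum over floor = 96

96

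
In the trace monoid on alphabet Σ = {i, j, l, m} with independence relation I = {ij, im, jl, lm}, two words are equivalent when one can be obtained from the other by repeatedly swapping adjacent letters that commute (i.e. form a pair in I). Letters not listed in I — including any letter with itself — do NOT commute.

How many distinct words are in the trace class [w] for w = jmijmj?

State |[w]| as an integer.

6

#0=j has no predecessor
#1=m depends on [0:j]
#2=i has no predecessor
#3=j depends on [1:m]
#4=m depends on [3:j]
#5=j depends on [4:m]
sources: [0:j, 2:i]
N(rest) = Σ N(rest − s) over sources s of rest; N(one piece) = 1:
  size 1 → [2]=1  [5]=1
  size 2 → [2,5]=2  [4,5]=1
  size 3 → [2,4,5]=3  [3,4,5]=1
  size 4 → [1,3,4,5]=1  [2,3,4,5]=4
  first=0(j) contributes 5
  first=2(i) contributes 1
|[w]| = 6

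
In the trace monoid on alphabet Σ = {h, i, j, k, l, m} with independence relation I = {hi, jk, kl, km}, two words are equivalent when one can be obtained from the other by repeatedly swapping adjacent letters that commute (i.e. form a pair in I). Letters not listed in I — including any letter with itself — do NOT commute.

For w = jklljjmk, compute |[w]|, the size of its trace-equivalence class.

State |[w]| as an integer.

28

0(j) covers ∅
1(k) covers ∅
2(l) covers 0:j
3(l) covers 2:l
4(j) covers 3:l
5(j) covers 4:j
6(m) covers 5:j
7(k) covers 1:k
floor of heap: 0:j, 1:k
completions by unplaced set U, small U first (add the entries for U minus each lowest piece of U):
  |U|=1: {6}:1  {7}:1
  |U|=2: {1,7}:1  {5,6}:1  {6,7}:2
  |U|=3: {1,6,7}:3  {4,5,6}:1  {5,6,7}:3
  |U|=4: {1,5,6,7}:6  {3,4,5,6}:1  {4,5,6,7}:4
  |U|=5: {1,4,5,6,7}:10  {2,3,4,5,6}:1  {3,4,5,6,7}:5
  |U|=6: {0,2,3,4,5,6}:1  {1,3,4,5,6,7}:15  {2,3,4,5,6,7}:6
  start at 0(j): 21
  start at 1(k): 7
sum over floor = 28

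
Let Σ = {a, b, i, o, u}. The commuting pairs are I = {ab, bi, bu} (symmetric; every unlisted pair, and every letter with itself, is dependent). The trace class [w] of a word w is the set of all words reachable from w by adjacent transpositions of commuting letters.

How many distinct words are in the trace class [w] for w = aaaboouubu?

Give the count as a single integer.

0(a) covers ∅
1(a) covers 0:a
2(a) covers 1:a
3(b) covers ∅
4(o) covers 2:a, 3:b
5(o) covers 4:o
6(u) covers 5:o
7(u) covers 6:u
8(b) covers 5:o
9(u) covers 7:u
floor of heap: 0:a, 3:b
completions by unplaced set U, small U first (add the entries for U minus each lowest piece of U):
  |U|=1: {8}:1  {9}:1
  |U|=2: {7,9}:1  {8,9}:2
  |U|=3: {6,7,9}:1  {7,8,9}:3
  |U|=4: {6,7,8,9}:4
  |U|=5: {5,6,7,8,9}:4
  |U|=6: {4,5,6,7,8,9}:4
  |U|=7: {2,4,5,6,7,8,9}:4  {3,4,5,6,7,8,9}:4
  |U|=8: {1,2,4,5,6,7,8,9}:4  {2,3,4,5,6,7,8,9}:8
  start at 0(a): 12
  start at 3(b): 4
sum over floor = 16

16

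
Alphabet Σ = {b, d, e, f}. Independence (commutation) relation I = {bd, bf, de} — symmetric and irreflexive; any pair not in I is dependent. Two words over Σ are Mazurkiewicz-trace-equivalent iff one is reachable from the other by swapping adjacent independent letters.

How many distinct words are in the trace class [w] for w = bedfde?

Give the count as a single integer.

#0=b has no predecessor
#1=e depends on [0:b]
#2=d has no predecessor
#3=f depends on [1:e, 2:d]
#4=d depends on [3:f]
#5=e depends on [3:f]
sources: [0:b, 2:d]
N(rest) = Σ N(rest − s) over sources s of rest; N(one piece) = 1:
  size 1 → [4]=1  [5]=1
  size 2 → [4,5]=2
  size 3 → [3,4,5]=2
  size 4 → [1,3,4,5]=2  [2,3,4,5]=2
  first=0(b) contributes 4
  first=2(d) contributes 2
|[w]| = 6

6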